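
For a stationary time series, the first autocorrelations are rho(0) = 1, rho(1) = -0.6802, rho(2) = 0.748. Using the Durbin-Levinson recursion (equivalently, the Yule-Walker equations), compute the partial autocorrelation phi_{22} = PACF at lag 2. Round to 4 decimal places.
\phi_{22} = 0.5310

The PACF at lag k is phi_{kk}, the last component of the solution
to the Yule-Walker system G_k phi = r_k where
  (G_k)_{ij} = rho(|i - j|), (r_k)_i = rho(i), i,j = 1..k.
Equivalently, Durbin-Levinson gives phi_{kk} iteratively:
  phi_{11} = rho(1)
  phi_{kk} = [rho(k) - sum_{j=1..k-1} phi_{k-1,j} rho(k-j)]
            / [1 - sum_{j=1..k-1} phi_{k-1,j} rho(j)],
  phi_{k,j} = phi_{k-1,j} - phi_{kk} phi_{k-1,k-j},  j = 1..k-1.
Step k = 1:
  phi_11 = rho(1) = -0.6802.
Step k = 2:
  phi_22 = [rho(2) - phi_11 rho(1)] / [1 - phi_11 rho(1)] = [0.748 - (-0.6802)(-0.6802)] / [1 - (-0.6802)(-0.6802)]
         = 0.28532796 / 0.53732796 = 0.531.
Therefore phi_{22} = 0.5310.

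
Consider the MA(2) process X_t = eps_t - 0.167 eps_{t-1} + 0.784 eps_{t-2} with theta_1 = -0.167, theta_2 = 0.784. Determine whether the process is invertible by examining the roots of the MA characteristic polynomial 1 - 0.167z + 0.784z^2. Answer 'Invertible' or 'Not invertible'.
\text{Invertible}

The MA(q) characteristic polynomial is P(z) = 1 - 0.167z + 0.784z^2.
Invertibility requires all roots to lie outside the unit circle, i.e. |z| > 1 for every root.
Set 1 + (-0.167) z + (0.784) z^2 = 0, i.e. a z^2 + b z + c = 0 with a = 0.784, b = -0.167, c = 1.
Discriminant D = b^2 - 4ac = (-0.167)^2 - 4*(0.784)*1 = 0.027889 - (3.136) = -3.108111.
D < 0, so the roots are the complex-conjugate pair z = (-b +/- i sqrt(-D)) / (2a) = 0.1065 +/- 1.1244i.
For a conjugate pair |z|^2 = z * conj(z) = (product of roots) = c/a = 1/(0.784) = 1.27551, so |z| = sqrt(1.27551) = 1.1294 for both roots.
Moduli of all roots: 1.1294, 1.1294.
All moduli strictly greater than 1? Yes.
Verdict: Invertible.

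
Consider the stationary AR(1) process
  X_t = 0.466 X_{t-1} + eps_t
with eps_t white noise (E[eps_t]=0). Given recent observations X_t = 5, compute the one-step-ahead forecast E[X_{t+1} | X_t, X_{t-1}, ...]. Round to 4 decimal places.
E[X_{t+1} \mid \mathcal F_t] = 2.3300

For an AR(p) model X_t = c + sum_i phi_i X_{t-i} + eps_t, the
one-step-ahead conditional mean is
  E[X_{t+1} | X_t, ...] = c + sum_i phi_i X_{t+1-i}.
Substitute known values:
  E[X_{t+1} | ...] = (0.466) * (5)
                   = 2.3300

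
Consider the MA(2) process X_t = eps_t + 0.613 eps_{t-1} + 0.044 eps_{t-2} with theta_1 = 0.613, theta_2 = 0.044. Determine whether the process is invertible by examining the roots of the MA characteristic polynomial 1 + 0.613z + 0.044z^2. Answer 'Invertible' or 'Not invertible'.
\text{Invertible}

The MA(q) characteristic polynomial is P(z) = 1 + 0.613z + 0.044z^2.
Invertibility requires all roots to lie outside the unit circle, i.e. |z| > 1 for every root.
Set 1 + (0.613) z + (0.044) z^2 = 0, i.e. a z^2 + b z + c = 0 with a = 0.044, b = 0.613, c = 1.
Discriminant D = b^2 - 4ac = (0.613)^2 - 4*(0.044)*1 = 0.375769 - (0.176) = 0.199769.
D >= 0, so the roots are real: z = (-b +/- sqrt(D)) / (2a) = (-0.613 +/- 0.446955) / (0.088).
  z_1 = (-0.613 + 0.446955) / (0.088) = -1.8869,   |z_1| = 1.8869.
  z_2 = (-0.613 - 0.446955) / (0.088) = -12.0449,   |z_2| = 12.0449.
Moduli of all roots: 1.8869, 12.0449.
All moduli strictly greater than 1? Yes.
Verdict: Invertible.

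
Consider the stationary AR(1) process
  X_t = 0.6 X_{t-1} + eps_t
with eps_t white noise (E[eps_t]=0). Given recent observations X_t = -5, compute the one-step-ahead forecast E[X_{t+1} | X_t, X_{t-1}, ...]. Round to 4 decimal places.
E[X_{t+1} \mid \mathcal F_t] = -3.0000

For an AR(p) model X_t = c + sum_i phi_i X_{t-i} + eps_t, the
one-step-ahead conditional mean is
  E[X_{t+1} | X_t, ...] = c + sum_i phi_i X_{t+1-i}.
Substitute known values:
  E[X_{t+1} | ...] = (0.6) * (-5)
                   = -3.0000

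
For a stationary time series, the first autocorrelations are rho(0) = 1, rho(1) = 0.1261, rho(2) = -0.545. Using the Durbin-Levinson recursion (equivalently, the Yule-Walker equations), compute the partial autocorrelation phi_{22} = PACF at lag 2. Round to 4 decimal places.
\phi_{22} = -0.5700

The PACF at lag k is phi_{kk}, the last component of the solution
to the Yule-Walker system G_k phi = r_k where
  (G_k)_{ij} = rho(|i - j|), (r_k)_i = rho(i), i,j = 1..k.
Equivalently, Durbin-Levinson gives phi_{kk} iteratively:
  phi_{11} = rho(1)
  phi_{kk} = [rho(k) - sum_{j=1..k-1} phi_{k-1,j} rho(k-j)]
            / [1 - sum_{j=1..k-1} phi_{k-1,j} rho(j)],
  phi_{k,j} = phi_{k-1,j} - phi_{kk} phi_{k-1,k-j},  j = 1..k-1.
Step k = 1:
  phi_11 = rho(1) = 0.1261.
Step k = 2:
  phi_22 = [rho(2) - phi_11 rho(1)] / [1 - phi_11 rho(1)] = [-0.545 - (0.1261)(0.1261)] / [1 - (0.1261)(0.1261)]
         = -0.56090121 / 0.98409879 = -0.57.
Therefore phi_{22} = -0.5700.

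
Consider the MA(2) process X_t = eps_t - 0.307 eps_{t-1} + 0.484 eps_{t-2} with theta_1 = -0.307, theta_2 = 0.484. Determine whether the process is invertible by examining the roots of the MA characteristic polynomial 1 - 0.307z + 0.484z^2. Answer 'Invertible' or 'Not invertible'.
\text{Invertible}

The MA(q) characteristic polynomial is P(z) = 1 - 0.307z + 0.484z^2.
Invertibility requires all roots to lie outside the unit circle, i.e. |z| > 1 for every root.
Set 1 + (-0.307) z + (0.484) z^2 = 0, i.e. a z^2 + b z + c = 0 with a = 0.484, b = -0.307, c = 1.
Discriminant D = b^2 - 4ac = (-0.307)^2 - 4*(0.484)*1 = 0.094249 - (1.936) = -1.841751.
D < 0, so the roots are the complex-conjugate pair z = (-b +/- i sqrt(-D)) / (2a) = 0.3171 +/- 1.402i.
For a conjugate pair |z|^2 = z * conj(z) = (product of roots) = c/a = 1/(0.484) = 2.066116, so |z| = sqrt(2.066116) = 1.4374 for both roots.
Moduli of all roots: 1.4374, 1.4374.
All moduli strictly greater than 1? Yes.
Verdict: Invertible.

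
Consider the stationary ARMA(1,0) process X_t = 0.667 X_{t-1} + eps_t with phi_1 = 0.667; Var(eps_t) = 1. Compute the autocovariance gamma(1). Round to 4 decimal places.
\gamma(1) = 1.2016

Multiply the model equation by X_{t-k} and take expectations. With theta_0 = psi_0 = 1 and psi_j the MA(infinity) weights, this gives
  gamma(k) - sum_i phi_i gamma(k-i) = c_k,
  c_k = sigma^2 * sum_{j=k..q} theta_j psi_{j-k}   (c_k = 0 for k > q),
using gamma(-m) = gamma(m).
Pure AR (q = 0): c_0 = sigma^2 = 1, c_k = 0 for k >= 1.
Equations for k = 0 and k = 1 (AR order 1):
  gamma(0) = phi_1 gamma(1) + c_0
  gamma(1) = phi_1 gamma(0) + c_1
Substituting the second into the first: gamma(0) (1 - phi_1^2) = c_0 + phi_1 c_1, so
  gamma(0) = c_0 / (1 - phi_1^2) = 1 / (1 - (0.667)^2) = 1 / 0.555111 = 1.801442.
  gamma(1) = phi_1 gamma(0) = (0.667)(1.801442) = 1.201561.
Therefore gamma(1) = 1.2016 (to 4 decimal places).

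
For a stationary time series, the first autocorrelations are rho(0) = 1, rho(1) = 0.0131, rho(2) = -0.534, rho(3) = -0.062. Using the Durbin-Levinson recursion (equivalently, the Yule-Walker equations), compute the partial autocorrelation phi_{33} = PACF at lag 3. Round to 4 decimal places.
\phi_{33} = -0.0620

The PACF at lag k is phi_{kk}, the last component of the solution
to the Yule-Walker system G_k phi = r_k where
  (G_k)_{ij} = rho(|i - j|), (r_k)_i = rho(i), i,j = 1..k.
Equivalently, Durbin-Levinson gives phi_{kk} iteratively:
  phi_{11} = rho(1)
  phi_{kk} = [rho(k) - sum_{j=1..k-1} phi_{k-1,j} rho(k-j)]
            / [1 - sum_{j=1..k-1} phi_{k-1,j} rho(j)],
  phi_{k,j} = phi_{k-1,j} - phi_{kk} phi_{k-1,k-j},  j = 1..k-1.
Step k = 1:
  phi_11 = rho(1) = 0.0131.
Step k = 2:
  phi_22 = [rho(2) - phi_11 rho(1)] / [1 - phi_11 rho(1)] = [-0.534 - (0.0131)(0.0131)] / [1 - (0.0131)(0.0131)]
         = -0.53417161 / 0.99982839 = -0.534263.
  Update: phi_21 = phi_11 - phi_22 phi_11 = 0.0131 - (-0.534263)(0.0131) = 0.020099.
Step k = 3:
  phi_33 = [rho(3) - phi_21 rho(2) - phi_22 rho(1)] / [1 - phi_21 rho(1) - phi_22 rho(2)]
    numerator   = -0.062 - (0.020099)(-0.534) - (-0.534263)(0.0131) = -0.04426837
    denominator = 1 - (0.020099)(0.0131) - (-0.534263)(-0.534) = 0.71444011
  phi_33 = -0.04426837 / 0.71444011 = -0.062.
Therefore phi_{33} = -0.0620.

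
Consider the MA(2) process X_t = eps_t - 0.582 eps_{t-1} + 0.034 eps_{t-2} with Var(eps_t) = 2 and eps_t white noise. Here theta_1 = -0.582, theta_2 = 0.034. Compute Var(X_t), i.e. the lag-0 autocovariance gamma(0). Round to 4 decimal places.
\gamma(0) = 2.6798

For an MA(q) process X_t = eps_t + sum_i theta_i eps_{t-i} with
Var(eps_t) = sigma^2, the variance is
  gamma(0) = sigma^2 * (1 + sum_i theta_i^2).
  sum_i theta_i^2 = (-0.582)^2 + (0.034)^2 = 0.338724 + 0.001156 = 0.33988.
  gamma(0) = 2 * (1 + 0.33988) = 2 * 1.33988 = 2.67976, which rounds to 2.6798.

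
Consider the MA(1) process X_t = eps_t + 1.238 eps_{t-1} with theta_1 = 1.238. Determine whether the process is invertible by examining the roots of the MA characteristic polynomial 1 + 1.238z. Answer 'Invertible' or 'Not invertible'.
\text{Not invertible}

The MA(q) characteristic polynomial is P(z) = 1 + 1.238z.
Invertibility requires all roots to lie outside the unit circle, i.e. |z| > 1 for every root.
This is linear in z: 1 + (1.238) z = 0  =>  z = -1/(1.238) = -0.807754,  |z| = 0.807754.
Moduli of all roots: 0.8078.
All moduli strictly greater than 1? No.
Verdict: Not invertible.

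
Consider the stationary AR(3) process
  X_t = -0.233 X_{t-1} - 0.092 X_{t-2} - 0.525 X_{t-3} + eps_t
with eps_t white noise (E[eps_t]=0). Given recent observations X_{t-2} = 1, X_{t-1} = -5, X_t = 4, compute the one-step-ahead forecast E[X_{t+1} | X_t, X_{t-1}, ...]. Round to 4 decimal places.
E[X_{t+1} \mid \mathcal F_t] = -0.9970

For an AR(p) model X_t = c + sum_i phi_i X_{t-i} + eps_t, the
one-step-ahead conditional mean is
  E[X_{t+1} | X_t, ...] = c + sum_i phi_i X_{t+1-i}.
Substitute known values:
  E[X_{t+1} | ...] = (-0.233) * (4) + (-0.092) * (-5) + (-0.525) * (1)
                   = -0.9970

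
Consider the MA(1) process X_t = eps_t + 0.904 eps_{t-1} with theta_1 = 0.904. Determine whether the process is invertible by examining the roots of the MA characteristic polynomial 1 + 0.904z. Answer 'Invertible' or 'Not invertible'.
\text{Invertible}

The MA(q) characteristic polynomial is P(z) = 1 + 0.904z.
Invertibility requires all roots to lie outside the unit circle, i.e. |z| > 1 for every root.
This is linear in z: 1 + (0.904) z = 0  =>  z = -1/(0.904) = -1.106195,  |z| = 1.106195.
Moduli of all roots: 1.1062.
All moduli strictly greater than 1? Yes.
Verdict: Invertible.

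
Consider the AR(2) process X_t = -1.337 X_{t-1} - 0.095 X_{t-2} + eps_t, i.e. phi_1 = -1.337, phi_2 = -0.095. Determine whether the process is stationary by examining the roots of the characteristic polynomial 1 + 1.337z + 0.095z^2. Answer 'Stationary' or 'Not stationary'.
\text{Not stationary}

The AR(p) characteristic polynomial is P(z) = 1 + 1.337z + 0.095z^2.
Stationarity requires all roots to lie outside the unit circle, i.e. |z| > 1 for every root.
Set 1 + (1.337) z + (0.095) z^2 = 0, i.e. a z^2 + b z + c = 0 with a = 0.095, b = 1.337, c = 1.
Discriminant D = b^2 - 4ac = (1.337)^2 - 4*(0.095)*1 = 1.787569 - (0.38) = 1.407569.
D >= 0, so the roots are real: z = (-b +/- sqrt(D)) / (2a) = (-1.337 +/- 1.18641) / (0.19).
  z_1 = (-1.337 + 1.18641) / (0.19) = -0.7926,   |z_1| = 0.7926.
  z_2 = (-1.337 - 1.18641) / (0.19) = -13.2811,   |z_2| = 13.2811.
Moduli of all roots: 0.7926, 13.2811.
All moduli strictly greater than 1? No.
Verdict: Not stationary.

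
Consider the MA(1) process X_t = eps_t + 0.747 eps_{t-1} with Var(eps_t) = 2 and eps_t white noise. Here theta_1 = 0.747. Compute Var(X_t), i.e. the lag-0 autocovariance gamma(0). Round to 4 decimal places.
\gamma(0) = 3.1160

For an MA(q) process X_t = eps_t + sum_i theta_i eps_{t-i} with
Var(eps_t) = sigma^2, the variance is
  gamma(0) = sigma^2 * (1 + sum_i theta_i^2).
  sum_i theta_i^2 = (0.747)^2 = 0.558009.
  gamma(0) = 2 * (1 + 0.558009) = 2 * 1.558009 = 3.116018, which rounds to 3.1160.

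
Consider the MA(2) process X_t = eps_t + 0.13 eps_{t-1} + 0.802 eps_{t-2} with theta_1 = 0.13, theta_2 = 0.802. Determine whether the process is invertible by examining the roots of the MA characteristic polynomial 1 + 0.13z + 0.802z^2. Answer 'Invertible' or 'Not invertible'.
\text{Invertible}

The MA(q) characteristic polynomial is P(z) = 1 + 0.13z + 0.802z^2.
Invertibility requires all roots to lie outside the unit circle, i.e. |z| > 1 for every root.
Set 1 + (0.13) z + (0.802) z^2 = 0, i.e. a z^2 + b z + c = 0 with a = 0.802, b = 0.13, c = 1.
Discriminant D = b^2 - 4ac = (0.13)^2 - 4*(0.802)*1 = 0.0169 - (3.208) = -3.1911.
D < 0, so the roots are the complex-conjugate pair z = (-b +/- i sqrt(-D)) / (2a) = -0.081 +/- 1.1137i.
For a conjugate pair |z|^2 = z * conj(z) = (product of roots) = c/a = 1/(0.802) = 1.246883, so |z| = sqrt(1.246883) = 1.1166 for both roots.
Moduli of all roots: 1.1166, 1.1166.
All moduli strictly greater than 1? Yes.
Verdict: Invertible.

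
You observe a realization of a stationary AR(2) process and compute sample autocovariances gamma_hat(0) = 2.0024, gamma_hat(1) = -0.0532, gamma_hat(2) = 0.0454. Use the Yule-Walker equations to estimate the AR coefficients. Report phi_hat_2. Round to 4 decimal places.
\hat\phi_{2} = 0.0220

The Yule-Walker equations for an AR(p) process read, in matrix form,
  Gamma_p phi = r_p,   with   (Gamma_p)_{ij} = gamma(|i - j|),
                       (r_p)_i = gamma(i),   i,j = 1..p.
Substitute the sample gammas (Toeplitz matrix and right-hand side of size 2):
  Gamma_p = [[2.0024, -0.0532], [-0.0532, 2.0024]]
  r_p     = [-0.0532, 0.0454]
Written out:
  2.0024 phi_1 - 0.0532 phi_2 = -0.0532
  -0.0532 phi_1 + 2.0024 phi_2 = 0.0454
Solve by Cramer's rule:
  det = gamma(0)^2 - gamma(1)^2 = (2.0024)^2 - (-0.0532)^2 = 4.00960576 - 0.00283024 = 4.00677552
  phi_hat_1 = [gamma(1) gamma(0) - gamma(1) gamma(2)] / det = [(-0.0532)(2.0024) - (-0.0532)(0.0454)] / 4.00677552 = -0.1041124 / 4.00677552 = -0.026
  phi_hat_2 = [gamma(0) gamma(2) - gamma(1)^2] / det = [(2.0024)(0.0454) - (-0.0532)^2] / 4.00677552 = 0.08807872 / 4.00677552 = 0.022
So phi_hat = [-0.0260, 0.0220].
Therefore phi_hat_2 = 0.0220.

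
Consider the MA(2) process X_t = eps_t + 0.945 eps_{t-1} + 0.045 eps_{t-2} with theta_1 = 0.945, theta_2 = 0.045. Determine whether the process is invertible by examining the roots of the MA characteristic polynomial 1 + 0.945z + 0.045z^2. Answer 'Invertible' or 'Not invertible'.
\text{Invertible}

The MA(q) characteristic polynomial is P(z) = 1 + 0.945z + 0.045z^2.
Invertibility requires all roots to lie outside the unit circle, i.e. |z| > 1 for every root.
Set 1 + (0.945) z + (0.045) z^2 = 0, i.e. a z^2 + b z + c = 0 with a = 0.045, b = 0.945, c = 1.
Discriminant D = b^2 - 4ac = (0.945)^2 - 4*(0.045)*1 = 0.893025 - (0.18) = 0.713025.
D >= 0, so the roots are real: z = (-b +/- sqrt(D)) / (2a) = (-0.945 +/- 0.844408) / (0.09).
  z_1 = (-0.945 + 0.844408) / (0.09) = -1.1177,   |z_1| = 1.1177.
  z_2 = (-0.945 - 0.844408) / (0.09) = -19.8823,   |z_2| = 19.8823.
Moduli of all roots: 1.1177, 19.8823.
All moduli strictly greater than 1? Yes.
Verdict: Invertible.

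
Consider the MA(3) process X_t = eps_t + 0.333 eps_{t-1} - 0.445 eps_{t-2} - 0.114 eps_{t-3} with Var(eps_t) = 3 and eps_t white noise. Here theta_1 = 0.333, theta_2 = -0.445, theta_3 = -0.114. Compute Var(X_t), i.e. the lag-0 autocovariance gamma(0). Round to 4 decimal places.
\gamma(0) = 3.9657

For an MA(q) process X_t = eps_t + sum_i theta_i eps_{t-i} with
Var(eps_t) = sigma^2, the variance is
  gamma(0) = sigma^2 * (1 + sum_i theta_i^2).
  sum_i theta_i^2 = (0.333)^2 + (-0.445)^2 + (-0.114)^2 = 0.110889 + 0.198025 + 0.012996 = 0.32191.
  gamma(0) = 3 * (1 + 0.32191) = 3 * 1.32191 = 3.96573, which rounds to 3.9657.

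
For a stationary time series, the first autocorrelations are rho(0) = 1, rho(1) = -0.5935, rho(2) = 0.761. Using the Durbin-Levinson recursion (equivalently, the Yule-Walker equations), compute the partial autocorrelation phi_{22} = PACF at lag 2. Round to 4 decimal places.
\phi_{22} = 0.6310

The PACF at lag k is phi_{kk}, the last component of the solution
to the Yule-Walker system G_k phi = r_k where
  (G_k)_{ij} = rho(|i - j|), (r_k)_i = rho(i), i,j = 1..k.
Equivalently, Durbin-Levinson gives phi_{kk} iteratively:
  phi_{11} = rho(1)
  phi_{kk} = [rho(k) - sum_{j=1..k-1} phi_{k-1,j} rho(k-j)]
            / [1 - sum_{j=1..k-1} phi_{k-1,j} rho(j)],
  phi_{k,j} = phi_{k-1,j} - phi_{kk} phi_{k-1,k-j},  j = 1..k-1.
Step k = 1:
  phi_11 = rho(1) = -0.5935.
Step k = 2:
  phi_22 = [rho(2) - phi_11 rho(1)] / [1 - phi_11 rho(1)] = [0.761 - (-0.5935)(-0.5935)] / [1 - (-0.5935)(-0.5935)]
         = 0.40875775 / 0.64775775 = 0.631.
Therefore phi_{22} = 0.6310.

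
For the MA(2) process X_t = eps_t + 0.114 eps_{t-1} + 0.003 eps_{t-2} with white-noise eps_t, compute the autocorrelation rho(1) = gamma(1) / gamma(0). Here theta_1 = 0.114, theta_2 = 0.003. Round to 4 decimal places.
\rho(1) = 0.1129

For an MA(q) process with theta_0 = 1, the autocovariance is
  gamma(k) = sigma^2 * sum_{i=0..q-k} theta_i * theta_{i+k},
and rho(k) = gamma(k) / gamma(0). Sigma^2 cancels.
  numerator   = (1)*(0.114) + (0.114)*(0.003) = 0.114342.
  denominator = (1)^2 + (0.114)^2 + (0.003)^2 = 1.013005.
  rho(1) = 0.114342 / 1.013005 = 0.1129.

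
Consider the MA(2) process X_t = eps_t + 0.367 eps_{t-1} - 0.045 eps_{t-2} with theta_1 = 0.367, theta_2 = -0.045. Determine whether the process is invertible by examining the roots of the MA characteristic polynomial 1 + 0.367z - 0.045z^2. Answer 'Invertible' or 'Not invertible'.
\text{Invertible}

The MA(q) characteristic polynomial is P(z) = 1 + 0.367z - 0.045z^2.
Invertibility requires all roots to lie outside the unit circle, i.e. |z| > 1 for every root.
Set 1 + (0.367) z + (-0.045) z^2 = 0, i.e. a z^2 + b z + c = 0 with a = -0.045, b = 0.367, c = 1.
Discriminant D = b^2 - 4ac = (0.367)^2 - 4*(-0.045)*1 = 0.134689 - (-0.18) = 0.314689.
D >= 0, so the roots are real: z = (-b +/- sqrt(D)) / (2a) = (-0.367 +/- 0.560971) / (-0.09).
  z_1 = (-0.367 + 0.560971) / (-0.09) = -2.1552,   |z_1| = 2.1552.
  z_2 = (-0.367 - 0.560971) / (-0.09) = 10.3108,   |z_2| = 10.3108.
Moduli of all roots: 2.1552, 10.3108.
All moduli strictly greater than 1? Yes.
Verdict: Invertible.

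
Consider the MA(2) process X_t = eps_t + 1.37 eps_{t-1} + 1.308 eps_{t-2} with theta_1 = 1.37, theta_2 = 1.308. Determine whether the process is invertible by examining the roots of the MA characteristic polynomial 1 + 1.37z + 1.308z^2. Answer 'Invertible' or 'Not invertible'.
\text{Not invertible}

The MA(q) characteristic polynomial is P(z) = 1 + 1.37z + 1.308z^2.
Invertibility requires all roots to lie outside the unit circle, i.e. |z| > 1 for every root.
Set 1 + (1.37) z + (1.308) z^2 = 0, i.e. a z^2 + b z + c = 0 with a = 1.308, b = 1.37, c = 1.
Discriminant D = b^2 - 4ac = (1.37)^2 - 4*(1.308)*1 = 1.8769 - (5.232) = -3.3551.
D < 0, so the roots are the complex-conjugate pair z = (-b +/- i sqrt(-D)) / (2a) = -0.5237 +/- 0.7002i.
For a conjugate pair |z|^2 = z * conj(z) = (product of roots) = c/a = 1/(1.308) = 0.764526, so |z| = sqrt(0.764526) = 0.8744 for both roots.
Moduli of all roots: 0.8744, 0.8744.
All moduli strictly greater than 1? No.
Verdict: Not invertible.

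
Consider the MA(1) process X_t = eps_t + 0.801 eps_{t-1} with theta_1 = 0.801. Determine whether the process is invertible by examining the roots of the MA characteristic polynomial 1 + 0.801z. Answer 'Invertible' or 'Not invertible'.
\text{Invertible}

The MA(q) characteristic polynomial is P(z) = 1 + 0.801z.
Invertibility requires all roots to lie outside the unit circle, i.e. |z| > 1 for every root.
This is linear in z: 1 + (0.801) z = 0  =>  z = -1/(0.801) = -1.248439,  |z| = 1.248439.
Moduli of all roots: 1.2484.
All moduli strictly greater than 1? Yes.
Verdict: Invertible.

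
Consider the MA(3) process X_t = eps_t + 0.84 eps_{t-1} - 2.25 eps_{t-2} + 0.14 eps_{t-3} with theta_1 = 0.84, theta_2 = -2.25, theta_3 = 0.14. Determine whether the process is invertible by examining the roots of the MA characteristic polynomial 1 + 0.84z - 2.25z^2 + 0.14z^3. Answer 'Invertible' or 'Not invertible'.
\text{Not invertible}

The MA(q) characteristic polynomial is P(z) = 1 + 0.84z - 2.25z^2 + 0.14z^3.
Invertibility requires all roots to lie outside the unit circle, i.e. |z| > 1 for every root.
Degree 3: look for a simple real root z0 first, then factor out (1 - z/z0) and solve the remaining quadratic.
Testing z0 = -0.5: P(-0.5) = 1 + (0.84)(-0.5) + (-2.25)(-0.5)^2 + (0.14)(-0.5)^3
  = 1 + (-0.42) + (-0.5625) + (-0.0175) = 0.  So z_0 = -0.5 is a root, |z_0| = 0.5.
Divide out the factor (1 + 2 z) = (1 - z/z0) (since 1/z0 = -2):
  P(z) = (1 + 2 z)(1 + (-1.16) z + (0.07) z^2)
  [check: z-coef -1.16 - (-2) = 0.84; z^2-coef 0.07 - (-2)(-1.16) = -2.25; z^3-coef -(-2)(0.07) = 0.14.]
Remaining roots from the quadratic factor 1 + (-1.16) z + (0.07) z^2:
  Set 1 + (-1.16) z + (0.07) z^2 = 0, i.e. a z^2 + b z + c = 0 with a = 0.07, b = -1.16, c = 1.
  Discriminant D = b^2 - 4ac = (-1.16)^2 - 4*(0.07)*1 = 1.3456 - (0.28) = 1.0656.
  D >= 0, so the roots are real: z = (-b +/- sqrt(D)) / (2a) = (1.16 +/- 1.032279) / (0.14).
    z_1 = (1.16 + 1.032279) / (0.14) = 15.6591,   |z_1| = 15.6591.
    z_2 = (1.16 - 1.032279) / (0.14) = 0.9123,   |z_2| = 0.9123.
Moduli of all roots: 0.5000, 15.6591, 0.9123.
All moduli strictly greater than 1? No.
Verdict: Not invertible.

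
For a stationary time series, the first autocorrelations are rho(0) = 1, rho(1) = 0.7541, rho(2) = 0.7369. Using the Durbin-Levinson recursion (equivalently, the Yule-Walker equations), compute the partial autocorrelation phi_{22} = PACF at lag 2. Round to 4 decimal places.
\phi_{22} = 0.3900

The PACF at lag k is phi_{kk}, the last component of the solution
to the Yule-Walker system G_k phi = r_k where
  (G_k)_{ij} = rho(|i - j|), (r_k)_i = rho(i), i,j = 1..k.
Equivalently, Durbin-Levinson gives phi_{kk} iteratively:
  phi_{11} = rho(1)
  phi_{kk} = [rho(k) - sum_{j=1..k-1} phi_{k-1,j} rho(k-j)]
            / [1 - sum_{j=1..k-1} phi_{k-1,j} rho(j)],
  phi_{k,j} = phi_{k-1,j} - phi_{kk} phi_{k-1,k-j},  j = 1..k-1.
Step k = 1:
  phi_11 = rho(1) = 0.7541.
Step k = 2:
  phi_22 = [rho(2) - phi_11 rho(1)] / [1 - phi_11 rho(1)] = [0.7369 - (0.7541)(0.7541)] / [1 - (0.7541)(0.7541)]
         = 0.16823319 / 0.43133319 = 0.39.
Therefore phi_{22} = 0.3900.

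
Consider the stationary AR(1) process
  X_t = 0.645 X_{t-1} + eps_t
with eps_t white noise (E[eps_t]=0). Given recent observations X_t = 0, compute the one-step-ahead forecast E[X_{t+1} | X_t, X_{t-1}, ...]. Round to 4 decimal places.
E[X_{t+1} \mid \mathcal F_t] = 0.0000

For an AR(p) model X_t = c + sum_i phi_i X_{t-i} + eps_t, the
one-step-ahead conditional mean is
  E[X_{t+1} | X_t, ...] = c + sum_i phi_i X_{t+1-i}.
Substitute known values:
  E[X_{t+1} | ...] = (0.645) * (0)
                   = 0.0000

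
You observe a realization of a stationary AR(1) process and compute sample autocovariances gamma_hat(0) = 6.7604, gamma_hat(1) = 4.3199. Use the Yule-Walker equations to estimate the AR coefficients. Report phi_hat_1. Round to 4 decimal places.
\hat\phi_{1} = 0.6390

The Yule-Walker equations for an AR(p) process read, in matrix form,
  Gamma_p phi = r_p,   with   (Gamma_p)_{ij} = gamma(|i - j|),
                       (r_p)_i = gamma(i),   i,j = 1..p.
Substitute the sample gammas (Toeplitz matrix and right-hand side of size 1):
  Gamma_p = [[6.7604]]
  r_p     = [4.3199]
With p = 1 this is the single equation gamma(0) phi_1 = gamma(1):
  phi_hat_1 = gamma(1) / gamma(0) = 4.3199 / 6.7604 = 0.6390.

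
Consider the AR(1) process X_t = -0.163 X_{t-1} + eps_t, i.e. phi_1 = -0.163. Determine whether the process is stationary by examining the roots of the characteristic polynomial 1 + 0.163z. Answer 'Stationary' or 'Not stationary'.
\text{Stationary}

The AR(p) characteristic polynomial is P(z) = 1 + 0.163z.
Stationarity requires all roots to lie outside the unit circle, i.e. |z| > 1 for every root.
This is linear in z: 1 + (0.163) z = 0  =>  z = -1/(0.163) = -6.134969,  |z| = 6.134969.
Moduli of all roots: 6.1350.
All moduli strictly greater than 1? Yes.
Verdict: Stationary.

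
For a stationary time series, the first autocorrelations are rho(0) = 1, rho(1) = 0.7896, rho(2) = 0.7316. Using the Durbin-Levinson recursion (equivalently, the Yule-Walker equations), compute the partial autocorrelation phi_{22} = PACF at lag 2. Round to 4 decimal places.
\phi_{22} = 0.2872

The PACF at lag k is phi_{kk}, the last component of the solution
to the Yule-Walker system G_k phi = r_k where
  (G_k)_{ij} = rho(|i - j|), (r_k)_i = rho(i), i,j = 1..k.
Equivalently, Durbin-Levinson gives phi_{kk} iteratively:
  phi_{11} = rho(1)
  phi_{kk} = [rho(k) - sum_{j=1..k-1} phi_{k-1,j} rho(k-j)]
            / [1 - sum_{j=1..k-1} phi_{k-1,j} rho(j)],
  phi_{k,j} = phi_{k-1,j} - phi_{kk} phi_{k-1,k-j},  j = 1..k-1.
Step k = 1:
  phi_11 = rho(1) = 0.7896.
Step k = 2:
  phi_22 = [rho(2) - phi_11 rho(1)] / [1 - phi_11 rho(1)] = [0.7316 - (0.7896)(0.7896)] / [1 - (0.7896)(0.7896)]
         = 0.10813184 / 0.37653184 = 0.2872.
Therefore phi_{22} = 0.2872.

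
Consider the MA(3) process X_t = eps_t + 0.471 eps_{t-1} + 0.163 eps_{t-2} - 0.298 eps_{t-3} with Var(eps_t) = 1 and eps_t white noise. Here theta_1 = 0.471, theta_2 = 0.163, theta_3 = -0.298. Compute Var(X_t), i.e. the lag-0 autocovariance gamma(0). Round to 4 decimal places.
\gamma(0) = 1.3372

For an MA(q) process X_t = eps_t + sum_i theta_i eps_{t-i} with
Var(eps_t) = sigma^2, the variance is
  gamma(0) = sigma^2 * (1 + sum_i theta_i^2).
  sum_i theta_i^2 = (0.471)^2 + (0.163)^2 + (-0.298)^2 = 0.221841 + 0.026569 + 0.088804 = 0.337214.
  gamma(0) = 1 * (1 + 0.337214) = 1 * 1.337214 = 1.337214, which rounds to 1.3372.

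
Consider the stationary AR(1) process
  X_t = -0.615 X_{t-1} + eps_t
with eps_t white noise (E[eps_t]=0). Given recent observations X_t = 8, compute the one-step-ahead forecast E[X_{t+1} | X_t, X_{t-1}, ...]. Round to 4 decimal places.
E[X_{t+1} \mid \mathcal F_t] = -4.9200

For an AR(p) model X_t = c + sum_i phi_i X_{t-i} + eps_t, the
one-step-ahead conditional mean is
  E[X_{t+1} | X_t, ...] = c + sum_i phi_i X_{t+1-i}.
Substitute known values:
  E[X_{t+1} | ...] = (-0.615) * (8)
                   = -4.9200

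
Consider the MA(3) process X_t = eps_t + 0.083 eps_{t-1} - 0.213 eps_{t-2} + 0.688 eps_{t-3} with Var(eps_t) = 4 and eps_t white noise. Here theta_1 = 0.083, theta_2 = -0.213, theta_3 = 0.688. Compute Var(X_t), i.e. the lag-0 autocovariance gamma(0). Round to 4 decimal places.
\gamma(0) = 6.1024

For an MA(q) process X_t = eps_t + sum_i theta_i eps_{t-i} with
Var(eps_t) = sigma^2, the variance is
  gamma(0) = sigma^2 * (1 + sum_i theta_i^2).
  sum_i theta_i^2 = (0.083)^2 + (-0.213)^2 + (0.688)^2 = 0.006889 + 0.045369 + 0.473344 = 0.525602.
  gamma(0) = 4 * (1 + 0.525602) = 4 * 1.525602 = 6.102408, which rounds to 6.1024.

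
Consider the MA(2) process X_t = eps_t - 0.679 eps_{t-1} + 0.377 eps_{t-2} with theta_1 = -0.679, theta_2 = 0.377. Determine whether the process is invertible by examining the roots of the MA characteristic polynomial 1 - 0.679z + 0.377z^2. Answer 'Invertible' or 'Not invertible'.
\text{Invertible}

The MA(q) characteristic polynomial is P(z) = 1 - 0.679z + 0.377z^2.
Invertibility requires all roots to lie outside the unit circle, i.e. |z| > 1 for every root.
Set 1 + (-0.679) z + (0.377) z^2 = 0, i.e. a z^2 + b z + c = 0 with a = 0.377, b = -0.679, c = 1.
Discriminant D = b^2 - 4ac = (-0.679)^2 - 4*(0.377)*1 = 0.461041 - (1.508) = -1.046959.
D < 0, so the roots are the complex-conjugate pair z = (-b +/- i sqrt(-D)) / (2a) = 0.9005 +/- 1.357i.
For a conjugate pair |z|^2 = z * conj(z) = (product of roots) = c/a = 1/(0.377) = 2.65252, so |z| = sqrt(2.65252) = 1.6287 for both roots.
Moduli of all roots: 1.6287, 1.6287.
All moduli strictly greater than 1? Yes.
Verdict: Invertible.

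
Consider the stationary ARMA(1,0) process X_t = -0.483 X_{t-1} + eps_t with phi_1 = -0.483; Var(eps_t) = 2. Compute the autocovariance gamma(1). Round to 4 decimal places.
\gamma(1) = -1.2599

Multiply the model equation by X_{t-k} and take expectations. With theta_0 = psi_0 = 1 and psi_j the MA(infinity) weights, this gives
  gamma(k) - sum_i phi_i gamma(k-i) = c_k,
  c_k = sigma^2 * sum_{j=k..q} theta_j psi_{j-k}   (c_k = 0 for k > q),
using gamma(-m) = gamma(m).
Pure AR (q = 0): c_0 = sigma^2 = 2, c_k = 0 for k >= 1.
Equations for k = 0 and k = 1 (AR order 1):
  gamma(0) = phi_1 gamma(1) + c_0
  gamma(1) = phi_1 gamma(0) + c_1
Substituting the second into the first: gamma(0) (1 - phi_1^2) = c_0 + phi_1 c_1, so
  gamma(0) = c_0 / (1 - phi_1^2) = 2 / (1 - (-0.483)^2) = 2 / 0.766711 = 2.608545.
  gamma(1) = phi_1 gamma(0) = (-0.483)(2.608545) = -1.259927.
Therefore gamma(1) = -1.2599 (to 4 decimal places).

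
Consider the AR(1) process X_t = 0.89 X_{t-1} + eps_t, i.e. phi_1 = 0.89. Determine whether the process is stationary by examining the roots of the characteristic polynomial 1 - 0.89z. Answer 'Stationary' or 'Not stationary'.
\text{Stationary}

The AR(p) characteristic polynomial is P(z) = 1 - 0.89z.
Stationarity requires all roots to lie outside the unit circle, i.e. |z| > 1 for every root.
This is linear in z: 1 + (-0.89) z = 0  =>  z = -1/(-0.89) = 1.123596,  |z| = 1.123596.
Moduli of all roots: 1.1236.
All moduli strictly greater than 1? Yes.
Verdict: Stationary.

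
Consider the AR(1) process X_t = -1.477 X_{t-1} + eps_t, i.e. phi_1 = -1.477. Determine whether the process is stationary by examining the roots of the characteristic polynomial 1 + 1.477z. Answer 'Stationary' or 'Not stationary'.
\text{Not stationary}

The AR(p) characteristic polynomial is P(z) = 1 + 1.477z.
Stationarity requires all roots to lie outside the unit circle, i.e. |z| > 1 for every root.
This is linear in z: 1 + (1.477) z = 0  =>  z = -1/(1.477) = -0.677048,  |z| = 0.677048.
Moduli of all roots: 0.6770.
All moduli strictly greater than 1? No.
Verdict: Not stationary.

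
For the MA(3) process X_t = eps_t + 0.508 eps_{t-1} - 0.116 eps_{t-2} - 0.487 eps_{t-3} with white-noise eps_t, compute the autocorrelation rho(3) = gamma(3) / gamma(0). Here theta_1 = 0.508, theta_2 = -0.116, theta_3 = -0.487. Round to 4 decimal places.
\rho(3) = -0.3228

For an MA(q) process with theta_0 = 1, the autocovariance is
  gamma(k) = sigma^2 * sum_{i=0..q-k} theta_i * theta_{i+k},
and rho(k) = gamma(k) / gamma(0). Sigma^2 cancels.
  numerator   = (1)*(-0.487) = -0.487.
  denominator = (1)^2 + (0.508)^2 + (-0.116)^2 + (-0.487)^2 = 1.508689.
  rho(3) = -0.487 / 1.508689 = -0.3228.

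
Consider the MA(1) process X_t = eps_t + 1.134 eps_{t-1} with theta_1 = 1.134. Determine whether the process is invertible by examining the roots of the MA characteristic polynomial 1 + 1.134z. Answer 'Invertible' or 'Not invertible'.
\text{Not invertible}

The MA(q) characteristic polynomial is P(z) = 1 + 1.134z.
Invertibility requires all roots to lie outside the unit circle, i.e. |z| > 1 for every root.
This is linear in z: 1 + (1.134) z = 0  =>  z = -1/(1.134) = -0.881834,  |z| = 0.881834.
Moduli of all roots: 0.8818.
All moduli strictly greater than 1? No.
Verdict: Not invertible.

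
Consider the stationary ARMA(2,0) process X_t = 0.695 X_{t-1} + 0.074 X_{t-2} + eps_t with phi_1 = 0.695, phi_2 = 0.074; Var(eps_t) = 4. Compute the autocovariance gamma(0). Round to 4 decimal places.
\gamma(0) = 9.2103

Multiply the model equation by X_{t-k} and take expectations. With theta_0 = psi_0 = 1 and psi_j the MA(infinity) weights, this gives
  gamma(k) - sum_i phi_i gamma(k-i) = c_k,
  c_k = sigma^2 * sum_{j=k..q} theta_j psi_{j-k}   (c_k = 0 for k > q),
using gamma(-m) = gamma(m).
Pure AR (q = 0): c_0 = sigma^2 = 4, c_k = 0 for k >= 1.
Equations for k = 0, 1, 2 (AR order 2, c_2 = 0):
  (E0) gamma(0) = phi_1 gamma(1) + phi_2 gamma(2) + c_0
  (E1) gamma(1) = phi_1 gamma(0) + phi_2 gamma(1) + c_1
  (E2) gamma(2) = phi_1 gamma(1) + phi_2 gamma(0)
From (E1): gamma(1) = A gamma(0) + B with
  A = phi_1 / (1 - phi_2) = 0.695 / 0.926 = 0.75054,   B = c_1 / (1 - phi_2) = 0 / 0.926 = 0.
Insert (E2) into (E0): gamma(0) (1 - phi_2^2) = phi_1 (1 + phi_2) gamma(1) + c_0.
  phi_1 (1 + phi_2) = (0.695)(1.074) = 0.74643,   1 - phi_2^2 = 0.994524.
Replace gamma(1) by A gamma(0) + B and collect gamma(0):
  gamma(0) [0.994524 - (0.74643)(0.75054)] = c_0 = 4
  gamma(0) * 0.434298 = 4
  gamma(0) = 4 / 0.434298 = 9.210256.
Therefore gamma(0) = 9.2103 (to 4 decimal places).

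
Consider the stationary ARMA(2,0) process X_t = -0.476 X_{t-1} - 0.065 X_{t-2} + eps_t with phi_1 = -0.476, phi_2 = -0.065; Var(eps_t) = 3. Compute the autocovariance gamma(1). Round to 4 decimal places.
\gamma(1) = -1.6827

Multiply the model equation by X_{t-k} and take expectations. With theta_0 = psi_0 = 1 and psi_j the MA(infinity) weights, this gives
  gamma(k) - sum_i phi_i gamma(k-i) = c_k,
  c_k = sigma^2 * sum_{j=k..q} theta_j psi_{j-k}   (c_k = 0 for k > q),
using gamma(-m) = gamma(m).
Pure AR (q = 0): c_0 = sigma^2 = 3, c_k = 0 for k >= 1.
Equations for k = 0, 1, 2 (AR order 2, c_2 = 0):
  (E0) gamma(0) = phi_1 gamma(1) + phi_2 gamma(2) + c_0
  (E1) gamma(1) = phi_1 gamma(0) + phi_2 gamma(1) + c_1
  (E2) gamma(2) = phi_1 gamma(1) + phi_2 gamma(0)
From (E1): gamma(1) = A gamma(0) + B with
  A = phi_1 / (1 - phi_2) = -0.476 / 1.065 = -0.446948,   B = c_1 / (1 - phi_2) = 0 / 1.065 = 0.
Insert (E2) into (E0): gamma(0) (1 - phi_2^2) = phi_1 (1 + phi_2) gamma(1) + c_0.
  phi_1 (1 + phi_2) = (-0.476)(0.935) = -0.44506,   1 - phi_2^2 = 0.995775.
Replace gamma(1) by A gamma(0) + B and collect gamma(0):
  gamma(0) [0.995775 - (-0.44506)(-0.446948)] = c_0 = 3
  gamma(0) * 0.796856 = 3
  gamma(0) = 3 / 0.796856 = 3.764795.
  gamma(1) = A gamma(0) = (-0.446948)(3.764795) = -1.682669.
Therefore gamma(1) = -1.6827 (to 4 decimal places).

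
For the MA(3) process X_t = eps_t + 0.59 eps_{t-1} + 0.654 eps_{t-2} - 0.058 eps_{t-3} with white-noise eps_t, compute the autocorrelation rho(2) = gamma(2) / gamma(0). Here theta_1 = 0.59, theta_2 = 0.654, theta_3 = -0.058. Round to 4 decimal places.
\rho(2) = 0.3484

For an MA(q) process with theta_0 = 1, the autocovariance is
  gamma(k) = sigma^2 * sum_{i=0..q-k} theta_i * theta_{i+k},
and rho(k) = gamma(k) / gamma(0). Sigma^2 cancels.
  numerator   = (1)*(0.654) + (0.59)*(-0.058) = 0.61978.
  denominator = (1)^2 + (0.59)^2 + (0.654)^2 + (-0.058)^2 = 1.77918.
  rho(2) = 0.61978 / 1.77918 = 0.3484.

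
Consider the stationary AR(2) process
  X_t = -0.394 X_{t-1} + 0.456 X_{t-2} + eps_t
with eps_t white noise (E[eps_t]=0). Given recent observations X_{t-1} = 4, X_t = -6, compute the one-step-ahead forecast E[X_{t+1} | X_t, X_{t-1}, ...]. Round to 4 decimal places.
E[X_{t+1} \mid \mathcal F_t] = 4.1880

For an AR(p) model X_t = c + sum_i phi_i X_{t-i} + eps_t, the
one-step-ahead conditional mean is
  E[X_{t+1} | X_t, ...] = c + sum_i phi_i X_{t+1-i}.
Substitute known values:
  E[X_{t+1} | ...] = (-0.394) * (-6) + (0.456) * (4)
                   = 4.1880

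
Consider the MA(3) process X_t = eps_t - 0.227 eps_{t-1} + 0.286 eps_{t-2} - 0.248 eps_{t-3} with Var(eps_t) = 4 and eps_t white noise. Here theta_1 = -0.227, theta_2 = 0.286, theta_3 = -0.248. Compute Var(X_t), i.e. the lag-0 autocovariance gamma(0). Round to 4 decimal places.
\gamma(0) = 4.7793

For an MA(q) process X_t = eps_t + sum_i theta_i eps_{t-i} with
Var(eps_t) = sigma^2, the variance is
  gamma(0) = sigma^2 * (1 + sum_i theta_i^2).
  sum_i theta_i^2 = (-0.227)^2 + (0.286)^2 + (-0.248)^2 = 0.051529 + 0.081796 + 0.061504 = 0.194829.
  gamma(0) = 4 * (1 + 0.194829) = 4 * 1.194829 = 4.779316, which rounds to 4.7793.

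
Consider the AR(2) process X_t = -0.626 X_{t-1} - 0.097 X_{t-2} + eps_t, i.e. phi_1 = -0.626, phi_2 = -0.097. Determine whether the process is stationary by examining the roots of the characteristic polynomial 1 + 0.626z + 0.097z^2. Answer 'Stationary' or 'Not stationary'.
\text{Stationary}

The AR(p) characteristic polynomial is P(z) = 1 + 0.626z + 0.097z^2.
Stationarity requires all roots to lie outside the unit circle, i.e. |z| > 1 for every root.
Set 1 + (0.626) z + (0.097) z^2 = 0, i.e. a z^2 + b z + c = 0 with a = 0.097, b = 0.626, c = 1.
Discriminant D = b^2 - 4ac = (0.626)^2 - 4*(0.097)*1 = 0.391876 - (0.388) = 0.003876.
D >= 0, so the roots are real: z = (-b +/- sqrt(D)) / (2a) = (-0.626 +/- 0.062258) / (0.194).
  z_1 = (-0.626 + 0.062258) / (0.194) = -2.9059,   |z_1| = 2.9059.
  z_2 = (-0.626 - 0.062258) / (0.194) = -3.5477,   |z_2| = 3.5477.
Moduli of all roots: 2.9059, 3.5477.
All moduli strictly greater than 1? Yes.
Verdict: Stationary.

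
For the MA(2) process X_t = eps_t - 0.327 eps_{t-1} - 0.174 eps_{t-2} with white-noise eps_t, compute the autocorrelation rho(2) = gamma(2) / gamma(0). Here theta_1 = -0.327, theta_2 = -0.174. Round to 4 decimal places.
\rho(2) = -0.1530

For an MA(q) process with theta_0 = 1, the autocovariance is
  gamma(k) = sigma^2 * sum_{i=0..q-k} theta_i * theta_{i+k},
and rho(k) = gamma(k) / gamma(0). Sigma^2 cancels.
  numerator   = (1)*(-0.174) = -0.174.
  denominator = (1)^2 + (-0.327)^2 + (-0.174)^2 = 1.137205.
  rho(2) = -0.174 / 1.137205 = -0.1530.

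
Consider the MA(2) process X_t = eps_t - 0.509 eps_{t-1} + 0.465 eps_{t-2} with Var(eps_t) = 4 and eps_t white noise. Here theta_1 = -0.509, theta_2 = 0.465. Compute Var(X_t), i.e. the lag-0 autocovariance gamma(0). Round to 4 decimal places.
\gamma(0) = 5.9012

For an MA(q) process X_t = eps_t + sum_i theta_i eps_{t-i} with
Var(eps_t) = sigma^2, the variance is
  gamma(0) = sigma^2 * (1 + sum_i theta_i^2).
  sum_i theta_i^2 = (-0.509)^2 + (0.465)^2 = 0.259081 + 0.216225 = 0.475306.
  gamma(0) = 4 * (1 + 0.475306) = 4 * 1.475306 = 5.901224, which rounds to 5.9012.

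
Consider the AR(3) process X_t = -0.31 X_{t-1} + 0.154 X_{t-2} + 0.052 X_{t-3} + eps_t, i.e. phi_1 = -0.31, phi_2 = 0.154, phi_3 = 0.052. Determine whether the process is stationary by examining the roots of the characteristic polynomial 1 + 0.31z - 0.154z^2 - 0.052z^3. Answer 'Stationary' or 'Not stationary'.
\text{Stationary}

The AR(p) characteristic polynomial is P(z) = 1 + 0.31z - 0.154z^2 - 0.052z^3.
Stationarity requires all roots to lie outside the unit circle, i.e. |z| > 1 for every root.
Degree 3: look for a simple real root z0 first, then factor out (1 - z/z0) and solve the remaining quadratic.
Testing z0 = 2.5: P(2.5) = 1 + (0.31)(2.5) + (-0.154)(2.5)^2 + (-0.052)(2.5)^3
  = 1 + (0.775) + (-0.9625) + (-0.8125) = 0.  So z_0 = 2.5 is a root, |z_0| = 2.5.
Divide out the factor (1 - 0.4 z) = (1 - z/z0) (since 1/z0 = 0.4):
  P(z) = (1 - 0.4 z)(1 + (0.71) z + (0.13) z^2)
  [check: z-coef 0.71 - (0.4) = 0.31; z^2-coef 0.13 - (0.4)(0.71) = -0.154; z^3-coef -(0.4)(0.13) = -0.052.]
Remaining roots from the quadratic factor 1 + (0.71) z + (0.13) z^2:
  Set 1 + (0.71) z + (0.13) z^2 = 0, i.e. a z^2 + b z + c = 0 with a = 0.13, b = 0.71, c = 1.
  Discriminant D = b^2 - 4ac = (0.71)^2 - 4*(0.13)*1 = 0.5041 - (0.52) = -0.0159.
  D < 0, so the roots are the complex-conjugate pair z = (-b +/- i sqrt(-D)) / (2a) = -2.7308 +/- 0.485i.
  For a conjugate pair |z|^2 = z * conj(z) = (product of roots) = c/a = 1/(0.13) = 7.692308, so |z| = sqrt(7.692308) = 2.7735 for both roots.
Moduli of all roots: 2.5000, 2.7735, 2.7735.
All moduli strictly greater than 1? Yes.
Verdict: Stationary.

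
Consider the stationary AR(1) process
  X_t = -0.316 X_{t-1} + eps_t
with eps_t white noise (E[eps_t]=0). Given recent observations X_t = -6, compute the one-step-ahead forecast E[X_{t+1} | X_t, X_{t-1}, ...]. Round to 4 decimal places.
E[X_{t+1} \mid \mathcal F_t] = 1.8960

For an AR(p) model X_t = c + sum_i phi_i X_{t-i} + eps_t, the
one-step-ahead conditional mean is
  E[X_{t+1} | X_t, ...] = c + sum_i phi_i X_{t+1-i}.
Substitute known values:
  E[X_{t+1} | ...] = (-0.316) * (-6)
                   = 1.8960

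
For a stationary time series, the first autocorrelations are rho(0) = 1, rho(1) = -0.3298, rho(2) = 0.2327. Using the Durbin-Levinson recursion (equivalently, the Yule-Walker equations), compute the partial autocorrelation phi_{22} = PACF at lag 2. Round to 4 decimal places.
\phi_{22} = 0.1391

The PACF at lag k is phi_{kk}, the last component of the solution
to the Yule-Walker system G_k phi = r_k where
  (G_k)_{ij} = rho(|i - j|), (r_k)_i = rho(i), i,j = 1..k.
Equivalently, Durbin-Levinson gives phi_{kk} iteratively:
  phi_{11} = rho(1)
  phi_{kk} = [rho(k) - sum_{j=1..k-1} phi_{k-1,j} rho(k-j)]
            / [1 - sum_{j=1..k-1} phi_{k-1,j} rho(j)],
  phi_{k,j} = phi_{k-1,j} - phi_{kk} phi_{k-1,k-j},  j = 1..k-1.
Step k = 1:
  phi_11 = rho(1) = -0.3298.
Step k = 2:
  phi_22 = [rho(2) - phi_11 rho(1)] / [1 - phi_11 rho(1)] = [0.2327 - (-0.3298)(-0.3298)] / [1 - (-0.3298)(-0.3298)]
         = 0.12393196 / 0.89123196 = 0.1391.
Therefore phi_{22} = 0.1391.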